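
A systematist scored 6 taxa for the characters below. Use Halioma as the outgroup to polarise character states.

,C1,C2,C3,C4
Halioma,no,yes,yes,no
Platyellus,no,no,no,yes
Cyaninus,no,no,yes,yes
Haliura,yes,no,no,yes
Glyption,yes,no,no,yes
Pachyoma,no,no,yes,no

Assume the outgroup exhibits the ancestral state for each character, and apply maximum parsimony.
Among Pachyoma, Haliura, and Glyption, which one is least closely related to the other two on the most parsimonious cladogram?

Pachyoma

Character polarity is set by the outgroup: the derived state is whichever differs from the outgroup's state, so for C2, C3 the derived state is 'no', and for the remaining characters it is 'yes'.
Only Glyption and Haliura show the derived state 'yes' for C1, supporting them as a clade.
C2 (derived state 'no') is shared by all ingroup taxa — unites the whole ingroup.
Only Glyption, Haliura, and Platyellus show the derived state 'no' for C3, supporting them as a clade.
C4 (derived state 'yes') is shared by Cyaninus, Glyption, Haliura, and Platyellus — a synapomorphy uniting that clade.
Most parsimonious ingroup topology: (((Platyellus,(Haliura,Glyption)),Cyaninus),Pachyoma).
Haliura and Glyption share a more recent common ancestor with each other than either does with Pachyoma, so Pachyoma is the least closely related of the three.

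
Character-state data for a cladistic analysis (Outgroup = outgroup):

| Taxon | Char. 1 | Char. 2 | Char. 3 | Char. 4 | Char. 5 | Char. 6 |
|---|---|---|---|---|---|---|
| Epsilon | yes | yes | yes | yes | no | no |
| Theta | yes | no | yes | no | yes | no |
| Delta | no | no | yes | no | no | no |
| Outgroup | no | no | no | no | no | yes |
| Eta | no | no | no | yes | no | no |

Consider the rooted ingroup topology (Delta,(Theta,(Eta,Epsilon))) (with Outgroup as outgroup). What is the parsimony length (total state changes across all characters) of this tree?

Map each character onto (Delta,(Theta,(Eta,Epsilon))) (rooted by Outgroup) and count the minimum state changes it requires (Fitch parsimony):
Char. 1: 2; Char. 2: 1; Char. 3: 2; Char. 4: 1; Char. 5: 1; Char. 6: 1.
Total tree length = 8.

8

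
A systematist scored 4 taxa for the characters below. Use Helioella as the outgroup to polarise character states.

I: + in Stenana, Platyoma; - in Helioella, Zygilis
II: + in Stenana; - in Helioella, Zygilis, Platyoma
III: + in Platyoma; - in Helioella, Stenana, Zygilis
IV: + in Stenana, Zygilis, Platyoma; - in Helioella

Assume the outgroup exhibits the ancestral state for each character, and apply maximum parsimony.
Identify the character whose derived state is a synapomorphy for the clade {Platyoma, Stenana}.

I

The outgroup has state '-' for every character, so '+' is the derived state throughout.
I (derived state '+') is shared by Platyoma and Stenana — a synapomorphy uniting that clade.
II: derived state '+' in Stenana only — an autapomorphy, so it tells us nothing about relationships among taxa.
III: derived state '+' in Platyoma only — an autapomorphy, so it tells us nothing about relationships among taxa.
IV (derived state '+') is shared by all ingroup taxa — unites the whole ingroup.
Most parsimonious ingroup topology: ((Stenana,Platyoma),Zygilis).
The clade {Platyoma, Stenana} is supported by I: its derived state '+' occurs in exactly those taxa and in no other taxon (including the outgroup).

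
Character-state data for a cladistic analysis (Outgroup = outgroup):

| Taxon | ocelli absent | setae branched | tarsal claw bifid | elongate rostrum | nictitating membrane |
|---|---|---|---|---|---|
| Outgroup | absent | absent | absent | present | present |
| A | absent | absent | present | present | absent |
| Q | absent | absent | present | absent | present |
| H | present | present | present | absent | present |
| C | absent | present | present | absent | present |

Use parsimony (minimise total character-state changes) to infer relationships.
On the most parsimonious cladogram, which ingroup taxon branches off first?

A

Character polarity is set by the outgroup: the derived state is whichever differs from the outgroup's state, so for elongate rostrum, nictitating membrane the derived state is 'absent', and for the remaining characters it is 'present'.
ocelli absent: derived state 'present' in H only — an autapomorphy, so it tells us nothing about relationships among taxa.
Only C and H show the derived state 'present' for setae branched, supporting them as a clade.
tarsal claw bifid (derived state 'present') is shared by all ingroup taxa — unites the whole ingroup.
elongate rostrum (derived state 'absent') is shared by C, H, and Q — a synapomorphy uniting that clade.
nictitating membrane (derived state 'absent') is unique to A (autapomorphy; uninformative for grouping).
Most parsimonious ingroup topology: (A,(Q,(H,C))).
A is sister to the clade containing all other ingroup taxa, so it is the earliest-diverging (most basal) ingroup lineage.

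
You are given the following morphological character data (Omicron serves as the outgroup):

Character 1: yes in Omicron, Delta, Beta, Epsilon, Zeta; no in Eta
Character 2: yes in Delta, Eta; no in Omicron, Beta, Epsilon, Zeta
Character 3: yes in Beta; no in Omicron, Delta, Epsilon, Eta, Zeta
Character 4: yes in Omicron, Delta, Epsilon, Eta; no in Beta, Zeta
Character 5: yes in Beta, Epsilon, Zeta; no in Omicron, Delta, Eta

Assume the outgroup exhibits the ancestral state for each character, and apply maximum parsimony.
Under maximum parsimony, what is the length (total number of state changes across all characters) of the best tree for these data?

5

Character polarity is set by the outgroup: the derived state is whichever differs from the outgroup's state, so for Character 1, Character 4 the derived state is 'no', and for the remaining characters it is 'yes'.
Character 1 (derived state 'no') is unique to Eta (autapomorphy; uninformative for grouping).
Character 2: derived state 'yes' in Delta and Eta only — synapomorphy for {Delta, Eta}.
Character 3 (derived state 'yes') is unique to Beta (autapomorphy; uninformative for grouping).
Only Beta and Zeta show the derived state 'no' for Character 4, supporting them as a clade.
Character 5: derived state 'yes' in Beta, Epsilon, and Zeta only — synapomorphy for {Beta, Epsilon, Zeta}.
Most parsimonious ingroup topology: ((Delta,Eta),((Beta,Zeta),Epsilon)).
Changes per character on this tree: Character 1: 1; Character 2: 1; Character 3: 1; Character 4: 1; Character 5: 1.
Total = 5.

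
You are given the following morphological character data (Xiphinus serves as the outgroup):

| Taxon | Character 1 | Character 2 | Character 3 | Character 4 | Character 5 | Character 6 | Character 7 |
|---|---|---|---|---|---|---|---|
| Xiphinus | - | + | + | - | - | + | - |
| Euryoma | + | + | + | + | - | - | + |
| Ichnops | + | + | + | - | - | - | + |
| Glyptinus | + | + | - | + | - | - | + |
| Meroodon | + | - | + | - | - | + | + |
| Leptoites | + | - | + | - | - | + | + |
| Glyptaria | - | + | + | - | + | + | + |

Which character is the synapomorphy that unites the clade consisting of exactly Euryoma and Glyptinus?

Character polarity is set by the outgroup: the derived state is whichever differs from the outgroup's state, so for Character 2, Character 3, Character 6 the derived state is '-', and for the remaining characters it is '+'.
Character 1: derived state '+' in Euryoma, Glyptinus, Ichnops, Leptoites, and Meroodon only — synapomorphy for {Euryoma, Glyptinus, Ichnops, Leptoites, Meroodon}.
Character 2: derived state '-' in Leptoites and Meroodon only — synapomorphy for {Leptoites, Meroodon}.
Character 3: derived state '-' in Glyptinus only — an autapomorphy, so it tells us nothing about relationships among taxa.
Character 4: derived state '+' in Euryoma and Glyptinus only — synapomorphy for {Euryoma, Glyptinus}.
Character 5: derived state '+' in Glyptaria only — an autapomorphy, so it tells us nothing about relationships among taxa.
Character 6: derived state '-' in Euryoma, Glyptinus, and Ichnops only — synapomorphy for {Euryoma, Glyptinus, Ichnops}.
Character 7 (derived state '+') is shared by all ingroup taxa — unites the whole ingroup.
Most parsimonious ingroup topology: ((((Euryoma,Glyptinus),Ichnops),(Meroodon,Leptoites)),Glyptaria).
The clade {Euryoma, Glyptinus} is supported by Character 4: its derived state '+' occurs in exactly those taxa and in no other taxon (including the outgroup).

Character 4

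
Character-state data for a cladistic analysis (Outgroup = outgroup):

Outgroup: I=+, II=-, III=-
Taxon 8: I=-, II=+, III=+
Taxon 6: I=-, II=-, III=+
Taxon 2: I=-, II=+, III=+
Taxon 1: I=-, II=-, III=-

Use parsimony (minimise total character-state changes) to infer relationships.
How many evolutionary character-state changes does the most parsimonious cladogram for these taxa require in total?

3

Character polarity is set by the outgroup: the derived state is whichever differs from the outgroup's state, so for I the derived state is '-', and for the remaining characters it is '+'.
All ingroup taxa share the derived state '-' for I; it defines the ingroup but does not resolve relationships within it.
II (derived state '+') is shared by Taxon 2 and Taxon 8 — a synapomorphy uniting that clade.
III (derived state '+') is shared by Taxon 2, Taxon 6, and Taxon 8 — a synapomorphy uniting that clade.
Most parsimonious ingroup topology: (((Taxon 8,Taxon 2),Taxon 6),Taxon 1).
Changes per character on this tree: I: 1; II: 1; III: 1.
Total = 3.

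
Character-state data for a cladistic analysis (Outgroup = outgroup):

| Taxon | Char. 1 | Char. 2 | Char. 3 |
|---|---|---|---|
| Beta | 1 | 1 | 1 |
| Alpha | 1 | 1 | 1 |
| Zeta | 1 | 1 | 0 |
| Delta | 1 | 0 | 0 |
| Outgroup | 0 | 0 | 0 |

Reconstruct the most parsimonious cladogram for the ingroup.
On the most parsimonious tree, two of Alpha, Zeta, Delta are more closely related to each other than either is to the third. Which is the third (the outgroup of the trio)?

Delta

The outgroup has state '0' for every character, so '1' is the derived state throughout.
Char. 1 (derived state '1') is shared by all ingroup taxa — unites the whole ingroup.
Char. 2: derived state '1' in Alpha, Beta, and Zeta only — synapomorphy for {Alpha, Beta, Zeta}.
Only Alpha and Beta show the derived state '1' for Char. 3, supporting them as a clade.
Most parsimonious ingroup topology: (Delta,((Alpha,Beta),Zeta)).
Alpha and Zeta share a more recent common ancestor with each other than either does with Delta, so Delta is the least closely related of the three.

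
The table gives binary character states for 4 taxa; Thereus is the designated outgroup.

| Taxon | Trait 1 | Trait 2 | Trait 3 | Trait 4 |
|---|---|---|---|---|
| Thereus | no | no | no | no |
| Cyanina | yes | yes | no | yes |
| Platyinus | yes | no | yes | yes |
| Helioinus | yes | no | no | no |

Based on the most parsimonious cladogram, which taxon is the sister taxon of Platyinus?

The outgroup has state 'no' for every character, so 'yes' is the derived state throughout.
Trait 1 (derived state 'yes') is shared by all ingroup taxa — unites the whole ingroup.
Trait 2 (derived state 'yes') is unique to Cyanina (autapomorphy; uninformative for grouping).
Trait 3: derived state 'yes' in Platyinus only — an autapomorphy, so it tells us nothing about relationships among taxa.
Trait 4: derived state 'yes' in Cyanina and Platyinus only — synapomorphy for {Cyanina, Platyinus}.
Most parsimonious ingroup topology: ((Cyanina,Platyinus),Helioinus).
Platyinus and Cyanina form a cherry on this tree, so they are sister taxa.

Cyanina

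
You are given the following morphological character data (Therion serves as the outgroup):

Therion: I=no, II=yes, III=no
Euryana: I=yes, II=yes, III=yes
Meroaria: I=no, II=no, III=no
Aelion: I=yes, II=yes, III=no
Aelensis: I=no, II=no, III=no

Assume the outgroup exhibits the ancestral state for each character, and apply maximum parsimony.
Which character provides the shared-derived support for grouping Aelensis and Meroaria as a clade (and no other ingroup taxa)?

II

Character polarity is set by the outgroup: the derived state is whichever differs from the outgroup's state, so for II the derived state is 'no', and for the remaining characters it is 'yes'.
I (derived state 'yes') is shared by Aelion and Euryana — a synapomorphy uniting that clade.
Only Aelensis and Meroaria show the derived state 'no' for II, supporting them as a clade.
III (derived state 'yes') is unique to Euryana (autapomorphy; uninformative for grouping).
Most parsimonious ingroup topology: ((Euryana,Aelion),(Meroaria,Aelensis)).
The clade {Aelensis, Meroaria} is supported by II: its derived state 'no' occurs in exactly those taxa and in no other taxon (including the outgroup).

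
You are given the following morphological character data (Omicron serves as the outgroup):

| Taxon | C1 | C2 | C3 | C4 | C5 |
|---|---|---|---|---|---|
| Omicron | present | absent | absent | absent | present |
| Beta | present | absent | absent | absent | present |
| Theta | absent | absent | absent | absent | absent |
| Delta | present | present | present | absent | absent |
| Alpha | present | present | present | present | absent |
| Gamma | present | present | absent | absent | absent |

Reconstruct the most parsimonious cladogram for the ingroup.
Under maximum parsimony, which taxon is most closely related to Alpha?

Character polarity is set by the outgroup: the derived state is whichever differs from the outgroup's state, so for C1, C5 the derived state is 'absent', and for the remaining characters it is 'present'.
C1: derived state 'absent' in Theta only — an autapomorphy, so it tells us nothing about relationships among taxa.
C2 (derived state 'present') is shared by Alpha, Delta, and Gamma — a synapomorphy uniting that clade.
C3: derived state 'present' in Alpha and Delta only — synapomorphy for {Alpha, Delta}.
C4: derived state 'present' in Alpha only — an autapomorphy, so it tells us nothing about relationships among taxa.
C5 (derived state 'absent') is shared by Alpha, Delta, Gamma, and Theta — a synapomorphy uniting that clade.
Most parsimonious ingroup topology: (Beta,(Theta,((Delta,Alpha),Gamma))).
Alpha and Delta form a cherry on this tree, so they are sister taxa.

Delta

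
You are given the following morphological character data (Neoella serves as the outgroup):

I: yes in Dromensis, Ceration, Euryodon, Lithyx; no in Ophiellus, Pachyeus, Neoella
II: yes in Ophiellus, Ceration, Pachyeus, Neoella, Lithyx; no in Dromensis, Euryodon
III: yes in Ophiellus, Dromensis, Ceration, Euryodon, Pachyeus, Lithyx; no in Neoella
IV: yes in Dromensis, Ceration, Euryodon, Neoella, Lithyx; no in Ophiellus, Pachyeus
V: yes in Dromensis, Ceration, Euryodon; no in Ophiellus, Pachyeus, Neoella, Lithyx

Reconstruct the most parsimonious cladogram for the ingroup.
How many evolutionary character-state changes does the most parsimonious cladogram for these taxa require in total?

5

Character polarity is set by the outgroup: the derived state is whichever differs from the outgroup's state, so for II, IV the derived state is 'no', and for the remaining characters it is 'yes'.
I: derived state 'yes' in Ceration, Dromensis, Euryodon, and Lithyx only — synapomorphy for {Ceration, Dromensis, Euryodon, Lithyx}.
II: derived state 'no' in Dromensis and Euryodon only — synapomorphy for {Dromensis, Euryodon}.
All ingroup taxa share the derived state 'yes' for III; it defines the ingroup but does not resolve relationships within it.
IV (derived state 'no') is shared by Ophiellus and Pachyeus — a synapomorphy uniting that clade.
V: derived state 'yes' in Ceration, Dromensis, and Euryodon only — synapomorphy for {Ceration, Dromensis, Euryodon}.
Most parsimonious ingroup topology: (((Ceration,(Dromensis,Euryodon)),Lithyx),(Pachyeus,Ophiellus)).
Changes per character on this tree: I: 1; II: 1; III: 1; IV: 1; V: 1.
Total = 5.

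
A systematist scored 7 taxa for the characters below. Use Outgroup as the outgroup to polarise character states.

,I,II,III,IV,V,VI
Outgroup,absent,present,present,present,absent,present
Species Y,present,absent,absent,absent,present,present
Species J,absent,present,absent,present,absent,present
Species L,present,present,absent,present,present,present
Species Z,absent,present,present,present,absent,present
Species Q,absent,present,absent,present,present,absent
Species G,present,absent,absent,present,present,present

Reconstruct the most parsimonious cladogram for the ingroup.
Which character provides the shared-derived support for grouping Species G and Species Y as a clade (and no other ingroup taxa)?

Character polarity is set by the outgroup: the derived state is whichever differs from the outgroup's state, so for II, III, IV, VI the derived state is 'absent', and for the remaining characters it is 'present'.
I (derived state 'present') is shared by Species G, Species L, and Species Y — a synapomorphy uniting that clade.
II: derived state 'absent' in Species G and Species Y only — synapomorphy for {Species G, Species Y}.
Only Species G, Species J, Species L, Species Q, and Species Y show the derived state 'absent' for III, supporting them as a clade.
IV (derived state 'absent') is unique to Species Y (autapomorphy; uninformative for grouping).
Only Species G, Species L, Species Q, and Species Y show the derived state 'present' for V, supporting them as a clade.
VI (derived state 'absent') is unique to Species Q (autapomorphy; uninformative for grouping).
Most parsimonious ingroup topology: (((((Species G,Species Y),Species L),Species Q),Species J),Species Z).
The clade {Species G, Species Y} is supported by II: its derived state 'absent' occurs in exactly those taxa and in no other taxon (including the outgroup).

II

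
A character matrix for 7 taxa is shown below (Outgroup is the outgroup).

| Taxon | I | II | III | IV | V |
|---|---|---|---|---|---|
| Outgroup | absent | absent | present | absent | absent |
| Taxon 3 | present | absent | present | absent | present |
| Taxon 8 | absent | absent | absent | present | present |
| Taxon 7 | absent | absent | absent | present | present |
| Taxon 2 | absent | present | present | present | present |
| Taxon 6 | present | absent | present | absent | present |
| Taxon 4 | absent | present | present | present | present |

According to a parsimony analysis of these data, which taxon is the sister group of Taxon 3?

Taxon 6

Character polarity is set by the outgroup: the derived state is whichever differs from the outgroup's state, so for III the derived state is 'absent', and for the remaining characters it is 'present'.
I: derived state 'present' in Taxon 3 and Taxon 6 only — synapomorphy for {Taxon 3, Taxon 6}.
Only Taxon 2 and Taxon 4 show the derived state 'present' for II, supporting them as a clade.
III (derived state 'absent') is shared by Taxon 7 and Taxon 8 — a synapomorphy uniting that clade.
Only Taxon 2, Taxon 4, Taxon 7, and Taxon 8 show the derived state 'present' for IV, supporting them as a clade.
V (derived state 'present') is shared by all ingroup taxa — unites the whole ingroup.
Most parsimonious ingroup topology: ((Taxon 3,Taxon 6),((Taxon 8,Taxon 7),(Taxon 2,Taxon 4))).
Taxon 3 and Taxon 6 form a cherry on this tree, so they are sister taxa.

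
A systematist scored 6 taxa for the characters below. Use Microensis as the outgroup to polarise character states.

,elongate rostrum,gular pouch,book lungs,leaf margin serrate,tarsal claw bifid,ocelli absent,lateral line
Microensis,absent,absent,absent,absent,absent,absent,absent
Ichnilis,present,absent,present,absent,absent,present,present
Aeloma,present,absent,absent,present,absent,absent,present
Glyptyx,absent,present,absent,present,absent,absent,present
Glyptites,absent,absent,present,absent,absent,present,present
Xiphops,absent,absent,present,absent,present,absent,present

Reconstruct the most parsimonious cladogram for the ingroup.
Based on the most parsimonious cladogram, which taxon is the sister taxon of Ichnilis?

Glyptites

The outgroup has state 'absent' for every character, so 'present' is the derived state throughout.
elongate rostrum (state 'present') occurs in Aeloma and Ichnilis but conflicts with the nesting implied by the other characters — most parsimoniously interpreted as homoplasy.
gular pouch (derived state 'present') is unique to Glyptyx (autapomorphy; uninformative for grouping).
Only Glyptites, Ichnilis, and Xiphops show the derived state 'present' for book lungs, supporting them as a clade.
leaf margin serrate: derived state 'present' in Aeloma and Glyptyx only — synapomorphy for {Aeloma, Glyptyx}.
tarsal claw bifid (derived state 'present') is unique to Xiphops (autapomorphy; uninformative for grouping).
ocelli absent: derived state 'present' in Glyptites and Ichnilis only — synapomorphy for {Glyptites, Ichnilis}.
lateral line (derived state 'present') is shared by all ingroup taxa — unites the whole ingroup.
Most parsimonious ingroup topology: ((Glyptyx,Aeloma),((Ichnilis,Glyptites),Xiphops)).
Ichnilis and Glyptites form a cherry on this tree, so they are sister taxa.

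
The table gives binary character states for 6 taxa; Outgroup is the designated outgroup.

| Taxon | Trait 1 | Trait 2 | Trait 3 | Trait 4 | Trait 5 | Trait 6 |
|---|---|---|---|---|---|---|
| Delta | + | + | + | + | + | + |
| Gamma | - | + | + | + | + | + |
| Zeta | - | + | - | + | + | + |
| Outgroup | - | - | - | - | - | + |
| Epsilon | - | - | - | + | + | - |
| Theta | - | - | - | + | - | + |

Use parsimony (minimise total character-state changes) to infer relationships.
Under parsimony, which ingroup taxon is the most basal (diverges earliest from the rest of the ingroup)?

Theta

Character polarity is set by the outgroup: the derived state is whichever differs from the outgroup's state, so for Trait 6 the derived state is '-', and for the remaining characters it is '+'.
Trait 1 (derived state '+') is unique to Delta (autapomorphy; uninformative for grouping).
Only Delta, Gamma, and Zeta show the derived state '+' for Trait 2, supporting them as a clade.
Only Delta and Gamma show the derived state '+' for Trait 3, supporting them as a clade.
All ingroup taxa share the derived state '+' for Trait 4; it defines the ingroup but does not resolve relationships within it.
Trait 5 (derived state '+') is shared by Delta, Epsilon, Gamma, and Zeta — a synapomorphy uniting that clade.
Trait 6 (derived state '-') is unique to Epsilon (autapomorphy; uninformative for grouping).
Most parsimonious ingroup topology: (Theta,((Zeta,(Gamma,Delta)),Epsilon)).
Theta is sister to the clade containing all other ingroup taxa, so it is the earliest-diverging (most basal) ingroup lineage.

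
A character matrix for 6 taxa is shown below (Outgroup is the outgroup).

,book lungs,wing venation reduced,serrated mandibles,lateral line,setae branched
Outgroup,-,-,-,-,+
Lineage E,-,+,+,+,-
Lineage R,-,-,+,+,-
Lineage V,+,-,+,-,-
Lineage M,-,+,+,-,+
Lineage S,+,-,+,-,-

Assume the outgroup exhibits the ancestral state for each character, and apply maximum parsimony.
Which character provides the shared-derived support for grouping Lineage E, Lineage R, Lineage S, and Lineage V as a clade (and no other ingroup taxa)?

Character polarity is set by the outgroup: the derived state is whichever differs from the outgroup's state, so for setae branched the derived state is '-', and for the remaining characters it is '+'.
book lungs (derived state '+') is shared by Lineage S and Lineage V — a synapomorphy uniting that clade.
wing venation reduced (state '+') occurs in Lineage E and Lineage M but conflicts with the nesting implied by the other characters — most parsimoniously interpreted as homoplasy.
All ingroup taxa share the derived state '+' for serrated mandibles; it defines the ingroup but does not resolve relationships within it.
Only Lineage E and Lineage R show the derived state '+' for lateral line, supporting them as a clade.
setae branched (derived state '-') is shared by Lineage E, Lineage R, Lineage S, and Lineage V — a synapomorphy uniting that clade.
Most parsimonious ingroup topology: (((Lineage E,Lineage R),(Lineage V,Lineage S)),Lineage M).
The clade {Lineage E, Lineage R, Lineage S, Lineage V} is supported by setae branched: its derived state '-' occurs in exactly those taxa and in no other taxon (including the outgroup).

setae branched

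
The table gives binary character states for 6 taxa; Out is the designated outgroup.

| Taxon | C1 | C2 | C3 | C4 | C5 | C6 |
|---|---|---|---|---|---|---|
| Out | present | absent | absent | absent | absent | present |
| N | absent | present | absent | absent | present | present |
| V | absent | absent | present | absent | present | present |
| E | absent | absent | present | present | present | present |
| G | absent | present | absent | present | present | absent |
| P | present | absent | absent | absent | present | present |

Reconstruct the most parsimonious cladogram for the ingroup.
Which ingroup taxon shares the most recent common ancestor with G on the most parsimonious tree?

Character polarity is set by the outgroup: the derived state is whichever differs from the outgroup's state, so for C1, C6 the derived state is 'absent', and for the remaining characters it is 'present'.
C1 (derived state 'absent') is shared by E, G, N, and V — a synapomorphy uniting that clade.
Only G and N show the derived state 'present' for C2, supporting them as a clade.
Only E and V show the derived state 'present' for C3, supporting them as a clade.
C4 groups E and G, which is incompatible with the clades supported by the remaining characters; treating it as convergent (homoplasy) costs fewer steps than any alternative tree.
All ingroup taxa share the derived state 'present' for C5; it defines the ingroup but does not resolve relationships within it.
C6 (derived state 'absent') is unique to G (autapomorphy; uninformative for grouping).
Most parsimonious ingroup topology: (((N,G),(V,E)),P).
G and N form a cherry on this tree, so they are sister taxa.

N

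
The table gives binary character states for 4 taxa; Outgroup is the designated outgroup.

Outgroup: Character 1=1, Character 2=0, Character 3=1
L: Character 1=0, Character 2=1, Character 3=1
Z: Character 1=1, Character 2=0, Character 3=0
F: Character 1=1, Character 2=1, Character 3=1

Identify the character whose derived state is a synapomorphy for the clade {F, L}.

Character 2

Character polarity is set by the outgroup: the derived state is whichever differs from the outgroup's state, so for Character 1, Character 3 the derived state is '0', and for the remaining characters it is '1'.
Character 1 (derived state '0') is unique to L (autapomorphy; uninformative for grouping).
Character 2: derived state '1' in F and L only — synapomorphy for {F, L}.
Character 3 (derived state '0') is unique to Z (autapomorphy; uninformative for grouping).
Most parsimonious ingroup topology: ((L,F),Z).
The clade {F, L} is supported by Character 2: its derived state '1' occurs in exactly those taxa and in no other taxon (including the outgroup).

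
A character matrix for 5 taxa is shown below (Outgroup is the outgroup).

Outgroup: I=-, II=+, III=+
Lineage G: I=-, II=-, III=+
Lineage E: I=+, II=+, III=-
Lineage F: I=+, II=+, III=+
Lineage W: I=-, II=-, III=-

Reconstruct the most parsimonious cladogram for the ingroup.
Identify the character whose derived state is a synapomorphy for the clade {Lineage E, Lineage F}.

I

Character polarity is set by the outgroup: the derived state is whichever differs from the outgroup's state, so for II, III the derived state is '-', and for the remaining characters it is '+'.
I: derived state '+' in Lineage E and Lineage F only — synapomorphy for {Lineage E, Lineage F}.
Only Lineage G and Lineage W show the derived state '-' for II, supporting them as a clade.
III (state '-') occurs in Lineage E and Lineage W but conflicts with the nesting implied by the other characters — most parsimoniously interpreted as homoplasy.
Most parsimonious ingroup topology: ((Lineage G,Lineage W),(Lineage E,Lineage F)).
The clade {Lineage E, Lineage F} is supported by I: its derived state '+' occurs in exactly those taxa and in no other taxon (including the outgroup).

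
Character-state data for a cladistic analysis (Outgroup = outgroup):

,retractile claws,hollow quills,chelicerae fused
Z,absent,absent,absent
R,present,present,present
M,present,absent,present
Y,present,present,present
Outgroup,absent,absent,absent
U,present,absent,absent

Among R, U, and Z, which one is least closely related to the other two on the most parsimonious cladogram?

The outgroup has state 'absent' for every character, so 'present' is the derived state throughout.
retractile claws: derived state 'present' in M, R, U, and Y only — synapomorphy for {M, R, U, Y}.
Only R and Y show the derived state 'present' for hollow quills, supporting them as a clade.
chelicerae fused: derived state 'present' in M, R, and Y only — synapomorphy for {M, R, Y}.
Most parsimonious ingroup topology: ((((Y,R),M),U),Z).
R and U share a more recent common ancestor with each other than either does with Z, so Z is the least closely related of the three.

Z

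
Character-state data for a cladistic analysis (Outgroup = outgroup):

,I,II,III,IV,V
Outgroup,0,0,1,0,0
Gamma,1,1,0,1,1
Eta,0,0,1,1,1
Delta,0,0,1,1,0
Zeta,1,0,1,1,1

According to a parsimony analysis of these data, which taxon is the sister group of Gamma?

Character polarity is set by the outgroup: the derived state is whichever differs from the outgroup's state, so for III the derived state is '0', and for the remaining characters it is '1'.
I (derived state '1') is shared by Gamma and Zeta — a synapomorphy uniting that clade.
II: derived state '1' in Gamma only — an autapomorphy, so it tells us nothing about relationships among taxa.
III: derived state '0' in Gamma only — an autapomorphy, so it tells us nothing about relationships among taxa.
All ingroup taxa share the derived state '1' for IV; it defines the ingroup but does not resolve relationships within it.
Only Eta, Gamma, and Zeta show the derived state '1' for V, supporting them as a clade.
Most parsimonious ingroup topology: (((Gamma,Zeta),Eta),Delta).
Gamma and Zeta form a cherry on this tree, so they are sister taxa.

Zeta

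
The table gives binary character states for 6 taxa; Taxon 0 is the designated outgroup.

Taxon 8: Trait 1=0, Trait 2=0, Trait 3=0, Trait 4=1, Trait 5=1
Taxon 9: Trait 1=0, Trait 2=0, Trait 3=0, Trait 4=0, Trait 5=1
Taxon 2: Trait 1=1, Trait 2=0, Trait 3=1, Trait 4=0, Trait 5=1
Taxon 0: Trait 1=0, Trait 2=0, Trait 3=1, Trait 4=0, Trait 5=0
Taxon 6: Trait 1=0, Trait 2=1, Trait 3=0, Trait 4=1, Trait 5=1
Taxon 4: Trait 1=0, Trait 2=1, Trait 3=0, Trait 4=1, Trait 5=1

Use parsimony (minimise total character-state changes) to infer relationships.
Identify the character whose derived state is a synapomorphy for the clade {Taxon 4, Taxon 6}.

Trait 2

Character polarity is set by the outgroup: the derived state is whichever differs from the outgroup's state, so for Trait 3 the derived state is '0', and for the remaining characters it is '1'.
Trait 1 (derived state '1') is unique to Taxon 2 (autapomorphy; uninformative for grouping).
Trait 2: derived state '1' in Taxon 4 and Taxon 6 only — synapomorphy for {Taxon 4, Taxon 6}.
Trait 3 (derived state '0') is shared by Taxon 4, Taxon 6, Taxon 8, and Taxon 9 — a synapomorphy uniting that clade.
Trait 4: derived state '1' in Taxon 4, Taxon 6, and Taxon 8 only — synapomorphy for {Taxon 4, Taxon 6, Taxon 8}.
All ingroup taxa share the derived state '1' for Trait 5; it defines the ingroup but does not resolve relationships within it.
Most parsimonious ingroup topology: (((Taxon 8,(Taxon 4,Taxon 6)),Taxon 9),Taxon 2).
The clade {Taxon 4, Taxon 6} is supported by Trait 2: its derived state '1' occurs in exactly those taxa and in no other taxon (including the outgroup).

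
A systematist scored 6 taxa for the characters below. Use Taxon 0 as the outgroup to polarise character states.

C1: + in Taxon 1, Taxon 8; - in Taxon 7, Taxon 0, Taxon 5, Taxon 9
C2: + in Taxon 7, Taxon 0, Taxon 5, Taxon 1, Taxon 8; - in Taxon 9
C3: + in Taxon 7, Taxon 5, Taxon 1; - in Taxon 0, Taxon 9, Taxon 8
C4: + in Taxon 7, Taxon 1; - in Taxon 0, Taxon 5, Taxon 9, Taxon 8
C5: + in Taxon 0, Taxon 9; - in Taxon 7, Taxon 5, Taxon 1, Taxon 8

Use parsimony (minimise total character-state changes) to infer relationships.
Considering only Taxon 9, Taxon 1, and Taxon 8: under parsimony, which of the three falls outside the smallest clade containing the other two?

Character polarity is set by the outgroup: the derived state is whichever differs from the outgroup's state, so for C2, C5 the derived state is '-', and for the remaining characters it is '+'.
C1 (state '+') occurs in Taxon 1 and Taxon 8 but conflicts with the nesting implied by the other characters — most parsimoniously interpreted as homoplasy.
C2: derived state '-' in Taxon 9 only — an autapomorphy, so it tells us nothing about relationships among taxa.
Only Taxon 1, Taxon 5, and Taxon 7 show the derived state '+' for C3, supporting them as a clade.
C4 (derived state '+') is shared by Taxon 1 and Taxon 7 — a synapomorphy uniting that clade.
Only Taxon 1, Taxon 5, Taxon 7, and Taxon 8 show the derived state '-' for C5, supporting them as a clade.
Most parsimonious ingroup topology: (((Taxon 5,(Taxon 7,Taxon 1)),Taxon 8),Taxon 9).
Taxon 1 and Taxon 8 share a more recent common ancestor with each other than either does with Taxon 9, so Taxon 9 is the least closely related of the three.

Taxon 9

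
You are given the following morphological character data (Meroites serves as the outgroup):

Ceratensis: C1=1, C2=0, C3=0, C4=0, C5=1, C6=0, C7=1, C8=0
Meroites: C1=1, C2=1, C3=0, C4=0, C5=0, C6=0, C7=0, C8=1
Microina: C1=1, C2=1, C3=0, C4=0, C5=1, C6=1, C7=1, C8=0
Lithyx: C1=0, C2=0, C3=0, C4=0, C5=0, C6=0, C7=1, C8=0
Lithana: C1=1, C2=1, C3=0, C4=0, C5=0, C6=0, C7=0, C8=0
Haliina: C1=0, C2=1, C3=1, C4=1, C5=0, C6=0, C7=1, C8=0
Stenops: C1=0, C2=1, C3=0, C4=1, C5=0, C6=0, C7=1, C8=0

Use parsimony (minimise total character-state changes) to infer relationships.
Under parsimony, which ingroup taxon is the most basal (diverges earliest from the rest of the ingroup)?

Character polarity is set by the outgroup: the derived state is whichever differs from the outgroup's state, so for C1, C2, C8 the derived state is '0', and for the remaining characters it is '1'.
C1 (derived state '0') is shared by Haliina, Lithyx, and Stenops — a synapomorphy uniting that clade.
C2 groups Ceratensis and Lithyx, which is incompatible with the clades supported by the remaining characters; treating it as convergent (homoplasy) costs fewer steps than any alternative tree.
C3: derived state '1' in Haliina only — an autapomorphy, so it tells us nothing about relationships among taxa.
C4: derived state '1' in Haliina and Stenops only — synapomorphy for {Haliina, Stenops}.
Only Ceratensis and Microina show the derived state '1' for C5, supporting them as a clade.
C6 (derived state '1') is unique to Microina (autapomorphy; uninformative for grouping).
C7: derived state '1' in Ceratensis, Haliina, Lithyx, Microina, and Stenops only — synapomorphy for {Ceratensis, Haliina, Lithyx, Microina, Stenops}.
All ingroup taxa share the derived state '0' for C8; it defines the ingroup but does not resolve relationships within it.
Most parsimonious ingroup topology: (((Lithyx,(Stenops,Haliina)),(Microina,Ceratensis)),Lithana).
Lithana is sister to the clade containing all other ingroup taxa, so it is the earliest-diverging (most basal) ingroup lineage.

Lithana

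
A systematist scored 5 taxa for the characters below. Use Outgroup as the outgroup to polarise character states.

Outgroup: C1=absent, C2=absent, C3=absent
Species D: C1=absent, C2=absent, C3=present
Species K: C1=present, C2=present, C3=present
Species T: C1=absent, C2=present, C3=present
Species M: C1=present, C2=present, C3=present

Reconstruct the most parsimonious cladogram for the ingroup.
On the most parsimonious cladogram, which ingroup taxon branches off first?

The outgroup has state 'absent' for every character, so 'present' is the derived state throughout.
Only Species K and Species M show the derived state 'present' for C1, supporting them as a clade.
Only Species K, Species M, and Species T show the derived state 'present' for C2, supporting them as a clade.
All ingroup taxa share the derived state 'present' for C3; it defines the ingroup but does not resolve relationships within it.
Most parsimonious ingroup topology: (Species D,((Species K,Species M),Species T)).
Species D is sister to the clade containing all other ingroup taxa, so it is the earliest-diverging (most basal) ingroup lineage.

Species D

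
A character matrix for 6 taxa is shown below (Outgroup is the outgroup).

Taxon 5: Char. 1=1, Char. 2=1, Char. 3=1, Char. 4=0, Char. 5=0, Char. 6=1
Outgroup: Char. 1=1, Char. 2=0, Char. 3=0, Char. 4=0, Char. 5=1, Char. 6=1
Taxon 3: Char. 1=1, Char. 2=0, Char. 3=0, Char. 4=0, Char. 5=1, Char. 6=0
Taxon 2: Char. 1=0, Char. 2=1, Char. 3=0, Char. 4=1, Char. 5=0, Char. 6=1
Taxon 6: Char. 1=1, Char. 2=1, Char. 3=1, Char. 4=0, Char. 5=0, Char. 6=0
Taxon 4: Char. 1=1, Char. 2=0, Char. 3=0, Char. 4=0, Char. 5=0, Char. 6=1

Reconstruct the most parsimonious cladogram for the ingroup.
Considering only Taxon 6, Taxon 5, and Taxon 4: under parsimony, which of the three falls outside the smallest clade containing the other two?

Taxon 4

Character polarity is set by the outgroup: the derived state is whichever differs from the outgroup's state, so for Char. 1, Char. 5, Char. 6 the derived state is '0', and for the remaining characters it is '1'.
Char. 1: derived state '0' in Taxon 2 only — an autapomorphy, so it tells us nothing about relationships among taxa.
Char. 2: derived state '1' in Taxon 2, Taxon 5, and Taxon 6 only — synapomorphy for {Taxon 2, Taxon 5, Taxon 6}.
Char. 3 (derived state '1') is shared by Taxon 5 and Taxon 6 — a synapomorphy uniting that clade.
Char. 4 (derived state '1') is unique to Taxon 2 (autapomorphy; uninformative for grouping).
Only Taxon 2, Taxon 4, Taxon 5, and Taxon 6 show the derived state '0' for Char. 5, supporting them as a clade.
Char. 6 groups Taxon 3 and Taxon 6, which is incompatible with the clades supported by the remaining characters; treating it as convergent (homoplasy) costs fewer steps than any alternative tree.
Most parsimonious ingroup topology: ((((Taxon 6,Taxon 5),Taxon 2),Taxon 4),Taxon 3).
Taxon 6 and Taxon 5 share a more recent common ancestor with each other than either does with Taxon 4, so Taxon 4 is the least closely related of the three.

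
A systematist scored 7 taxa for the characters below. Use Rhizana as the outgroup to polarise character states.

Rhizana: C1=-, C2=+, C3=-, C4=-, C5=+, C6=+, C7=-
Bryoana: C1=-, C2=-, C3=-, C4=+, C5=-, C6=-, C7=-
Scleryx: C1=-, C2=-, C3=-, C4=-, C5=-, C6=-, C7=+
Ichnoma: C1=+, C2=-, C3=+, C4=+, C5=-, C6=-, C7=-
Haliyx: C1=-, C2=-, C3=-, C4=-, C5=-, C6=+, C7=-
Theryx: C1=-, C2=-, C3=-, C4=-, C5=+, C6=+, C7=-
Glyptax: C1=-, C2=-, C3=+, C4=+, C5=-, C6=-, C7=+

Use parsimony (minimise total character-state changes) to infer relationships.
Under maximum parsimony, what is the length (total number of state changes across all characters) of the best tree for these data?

8

Character polarity is set by the outgroup: the derived state is whichever differs from the outgroup's state, so for C2, C5, C6 the derived state is '-', and for the remaining characters it is '+'.
C1 (derived state '+') is unique to Ichnoma (autapomorphy; uninformative for grouping).
C2 (derived state '-') is shared by all ingroup taxa — unites the whole ingroup.
C3 (derived state '+') is shared by Glyptax and Ichnoma — a synapomorphy uniting that clade.
Only Bryoana, Glyptax, and Ichnoma show the derived state '+' for C4, supporting them as a clade.
C5 (derived state '-') is shared by Bryoana, Glyptax, Haliyx, Ichnoma, and Scleryx — a synapomorphy uniting that clade.
Only Bryoana, Glyptax, Ichnoma, and Scleryx show the derived state '-' for C6, supporting them as a clade.
C7 (state '+') occurs in Glyptax and Scleryx but conflicts with the nesting implied by the other characters — most parsimoniously interpreted as homoplasy.
Most parsimonious ingroup topology: ((((Bryoana,(Ichnoma,Glyptax)),Scleryx),Haliyx),Theryx).
Changes per character on this tree: C1: 1; C2: 1; C3: 1; C4: 1; C5: 1; C6: 1; C7: 2.
Total = 8.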